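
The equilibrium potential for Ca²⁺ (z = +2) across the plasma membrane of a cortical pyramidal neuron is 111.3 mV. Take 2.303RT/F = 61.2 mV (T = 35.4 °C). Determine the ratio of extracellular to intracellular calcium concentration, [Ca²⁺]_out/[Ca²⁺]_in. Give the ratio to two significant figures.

4300

log₁₀([out]/[in]) = E·z/(61.2) = 111.3 × 2 / 61.2 = 3.6373
[out]/[in] = 10^(3.6373) = 4338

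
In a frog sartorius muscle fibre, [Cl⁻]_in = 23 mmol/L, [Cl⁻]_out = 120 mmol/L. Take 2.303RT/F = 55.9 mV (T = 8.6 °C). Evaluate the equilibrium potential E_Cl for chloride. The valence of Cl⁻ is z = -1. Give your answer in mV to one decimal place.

E = (55.9/z) · log₁₀([Cl⁻]_out/[Cl⁻]_in) with z = -1.
For an anion, dividing by z = -1 reverses the sign.
= (55.9/-1) · log₁₀(120/23) = -55.90 · log₁₀(5.217)
= -55.90 · (0.7175) = -40.11 mV

-40.1 mV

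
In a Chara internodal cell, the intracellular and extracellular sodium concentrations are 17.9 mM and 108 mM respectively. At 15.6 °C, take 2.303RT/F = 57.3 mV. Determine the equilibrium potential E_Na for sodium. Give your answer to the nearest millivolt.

E = (57.3/z) · log₁₀([Na⁺]_out/[Na⁺]_in) with z = +1.
= (57.3/1) · log₁₀(108/17.9) = 57.30 · log₁₀(6.034)
= 57.30 · (0.7806) = 44.73 mV

45 mV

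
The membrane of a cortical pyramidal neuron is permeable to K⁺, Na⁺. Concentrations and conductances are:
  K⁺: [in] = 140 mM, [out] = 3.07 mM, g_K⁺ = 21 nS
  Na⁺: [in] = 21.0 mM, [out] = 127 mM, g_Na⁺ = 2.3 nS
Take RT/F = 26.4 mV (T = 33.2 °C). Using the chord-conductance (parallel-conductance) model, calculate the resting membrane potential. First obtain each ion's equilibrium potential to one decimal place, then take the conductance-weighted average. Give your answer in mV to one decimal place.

E_K⁺ = (26.4/1)·ln(3.07/140) = -100.8 mV
E_Na⁺ = (26.4/1)·ln(127/21.0) = 47.5 mV
Vm = (Σ gᵢEᵢ)/(Σ gᵢ) = (21·-100.8 + 2.3·47.5) / (21 + 2.3)
= -2007.55 / 23.3 = -86.16 mV

-86.2 mV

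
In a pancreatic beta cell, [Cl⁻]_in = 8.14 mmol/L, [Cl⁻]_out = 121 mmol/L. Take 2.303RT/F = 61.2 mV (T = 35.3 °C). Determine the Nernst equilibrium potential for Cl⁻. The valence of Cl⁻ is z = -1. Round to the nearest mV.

-72 mV

E = (61.2/z) · log₁₀([Cl⁻]_out/[Cl⁻]_in) with z = -1.
For an anion, dividing by z = -1 reverses the sign.
= (61.2/-1) · log₁₀(121/8.14) = -61.20 · log₁₀(14.86)
= -61.20 · (1.1722) = -71.74 mV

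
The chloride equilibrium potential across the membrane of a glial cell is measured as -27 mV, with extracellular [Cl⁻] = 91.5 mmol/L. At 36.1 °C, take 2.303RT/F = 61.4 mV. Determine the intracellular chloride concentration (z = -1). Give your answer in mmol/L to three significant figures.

Nernst: E = (61.4/-1) · log₁₀([out]/[in]), so log₁₀([out]/[in]) = -27.0 × -1 / 61.4 = 0.4397.
[out]/[in] = 10^(0.4397) = 2.753.
[in] = 91.5 / 2.753 = 33.24 mmol/L.

33.2 mmol/L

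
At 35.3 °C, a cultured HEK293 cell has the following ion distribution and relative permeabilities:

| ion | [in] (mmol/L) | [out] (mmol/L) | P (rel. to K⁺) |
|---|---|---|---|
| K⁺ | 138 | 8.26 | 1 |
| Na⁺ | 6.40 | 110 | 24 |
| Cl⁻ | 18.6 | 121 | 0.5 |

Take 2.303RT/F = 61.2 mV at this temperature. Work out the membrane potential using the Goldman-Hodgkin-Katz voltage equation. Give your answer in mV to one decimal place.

53.7 mV

Vm = 61.2 · log₁₀[(Σ P·[cation]ₒ + Σ P·[anion]ᵢ) / (Σ P·[cation]ᵢ + Σ P·[anion]ₒ)]
Numerator = 1×8.26 + 24×110 + 0.5×18.6 = 2658
Denominator = 1×138 + 24×6.40 + 0.5×121 = 352.1
Vm = 61.2 · log₁₀(7.5477) = 61.2 × (0.8778) = 53.72 mV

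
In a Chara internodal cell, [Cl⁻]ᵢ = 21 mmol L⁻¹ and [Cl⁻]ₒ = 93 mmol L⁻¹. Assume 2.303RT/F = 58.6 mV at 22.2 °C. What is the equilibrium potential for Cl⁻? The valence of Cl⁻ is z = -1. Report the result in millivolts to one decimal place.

-37.9 mV

E = (58.6/z) · log₁₀([Cl⁻]_out/[Cl⁻]_in) with z = -1.
For an anion, dividing by z = -1 reverses the sign.
= (58.6/-1) · log₁₀(93/21) = -58.60 · log₁₀(4.429)
= -58.60 · (0.6463) = -37.87 mV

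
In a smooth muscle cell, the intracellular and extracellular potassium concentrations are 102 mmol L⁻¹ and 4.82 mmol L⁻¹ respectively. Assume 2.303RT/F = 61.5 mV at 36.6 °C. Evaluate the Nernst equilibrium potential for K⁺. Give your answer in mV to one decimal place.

E = (61.5/z) · log₁₀([K⁺]_out/[K⁺]_in) with z = +1.
= (61.5/1) · log₁₀(4.82/102) = 61.50 · log₁₀(0.04725)
= 61.50 · (-1.3256) = -81.52 mV

-81.5 mV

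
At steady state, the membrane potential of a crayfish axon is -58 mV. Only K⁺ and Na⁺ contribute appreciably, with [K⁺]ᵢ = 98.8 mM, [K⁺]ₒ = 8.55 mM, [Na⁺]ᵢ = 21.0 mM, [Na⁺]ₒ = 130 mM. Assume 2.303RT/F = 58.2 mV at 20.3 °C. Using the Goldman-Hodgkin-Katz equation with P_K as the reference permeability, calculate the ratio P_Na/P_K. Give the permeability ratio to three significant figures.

0.0110

Let α = P_Na/P_K. GHK: Vm = 58.2·log₁₀[(Kₒ + α·Naₒ)/(Kᵢ + α·Naᵢ)].
10^(Vm/58.2) = 10^(-58.0/58.2) = 0.10079
So 0.10079·(Kᵢ + α·Naᵢ) = Kₒ + α·Naₒ → α = (0.10079·98.8 − 8.55) / (130.0 − 0.10079·21.0)
α = (9.958 − 8.55) / (130.0 − 2.117) = 1.408/127.9 = 0.01101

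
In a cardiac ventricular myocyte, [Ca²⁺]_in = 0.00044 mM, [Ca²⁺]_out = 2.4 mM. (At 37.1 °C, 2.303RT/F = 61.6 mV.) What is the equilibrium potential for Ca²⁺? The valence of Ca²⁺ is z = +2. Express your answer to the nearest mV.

115 mV

E = (61.6/z) · log₁₀([Ca²⁺]_out/[Ca²⁺]_in) with z = +2.
= (61.6/2) · log₁₀(2.4/0.00044) = 30.80 · log₁₀(5455)
= 30.80 · (3.7368) = 115.09 mV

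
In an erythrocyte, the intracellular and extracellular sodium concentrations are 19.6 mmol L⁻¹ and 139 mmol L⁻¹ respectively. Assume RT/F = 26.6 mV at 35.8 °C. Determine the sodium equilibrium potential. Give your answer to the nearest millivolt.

52 mV

E = (26.6/z) · ln([Na⁺]_out/[Na⁺]_in) with z = +1.
= (26.6/1) · ln(139/19.6) = 26.60 · ln(7.092)
= 26.60 · (1.9589) = 52.11 mV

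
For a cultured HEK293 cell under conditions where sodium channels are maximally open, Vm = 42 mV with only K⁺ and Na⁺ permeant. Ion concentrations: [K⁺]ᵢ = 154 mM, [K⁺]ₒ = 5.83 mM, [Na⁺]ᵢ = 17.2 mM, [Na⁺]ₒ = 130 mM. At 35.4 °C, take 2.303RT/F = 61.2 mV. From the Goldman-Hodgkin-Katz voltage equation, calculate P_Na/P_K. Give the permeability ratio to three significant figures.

16.0

Let α = P_Na/P_K. GHK: Vm = 61.2·log₁₀[(Kₒ + α·Naₒ)/(Kᵢ + α·Naᵢ)].
10^(Vm/61.2) = 10^(42.0/61.2) = 4.856
So 4.856·(Kᵢ + α·Naᵢ) = Kₒ + α·Naₒ → α = (4.856·154.0 − 5.83) / (130.0 − 4.856·17.2)
α = (747.8 − 5.83) / (130.0 − 83.52) = 742/46.48 = 15.96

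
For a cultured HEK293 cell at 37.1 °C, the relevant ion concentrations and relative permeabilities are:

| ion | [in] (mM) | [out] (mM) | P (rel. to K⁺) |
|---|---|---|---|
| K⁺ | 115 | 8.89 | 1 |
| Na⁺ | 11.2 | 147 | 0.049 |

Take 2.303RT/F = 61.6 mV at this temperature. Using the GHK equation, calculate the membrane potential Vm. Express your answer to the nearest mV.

Vm = 61.6 · log₁₀[(Σ P·[cation]ₒ + Σ P·[anion]ᵢ) / (Σ P·[cation]ᵢ + Σ P·[anion]ₒ)]
Numerator = 1×8.89 + 0.049×147 = 16.09
Denominator = 1×115 + 0.049×11.2 = 115.5
Vm = 61.6 · log₁₀(0.13927) = 61.6 × (-0.8561) = -52.74 mV

-53 mV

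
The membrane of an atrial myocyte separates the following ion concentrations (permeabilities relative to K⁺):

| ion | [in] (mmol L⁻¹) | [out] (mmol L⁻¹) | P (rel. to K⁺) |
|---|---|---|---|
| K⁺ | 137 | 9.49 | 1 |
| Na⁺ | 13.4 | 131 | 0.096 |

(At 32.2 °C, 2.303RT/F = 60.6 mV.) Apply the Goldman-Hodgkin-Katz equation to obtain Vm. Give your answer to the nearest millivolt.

Vm = 60.6 · log₁₀[(Σ P·[cation]ₒ + Σ P·[anion]ᵢ) / (Σ P·[cation]ᵢ + Σ P·[anion]ₒ)]
Numerator = 1×9.49 + 0.096×131 = 22.07
Denominator = 1×137 + 0.096×13.4 = 138.3
Vm = 60.6 · log₁₀(0.15957) = 60.6 × (-0.7971) = -48.30 mV

-48 mV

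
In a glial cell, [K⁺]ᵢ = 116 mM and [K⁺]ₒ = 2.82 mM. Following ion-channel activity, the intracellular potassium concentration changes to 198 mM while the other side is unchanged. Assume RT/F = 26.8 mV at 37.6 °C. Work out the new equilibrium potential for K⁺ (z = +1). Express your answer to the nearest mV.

-114 mV

After the shift: [K⁺]_out = 2.82, [K⁺]_in = 198 mM.
E_new = (26.8/1)·ln(2.82/198) = 26.80 · (-4.2515) = -113.94 mV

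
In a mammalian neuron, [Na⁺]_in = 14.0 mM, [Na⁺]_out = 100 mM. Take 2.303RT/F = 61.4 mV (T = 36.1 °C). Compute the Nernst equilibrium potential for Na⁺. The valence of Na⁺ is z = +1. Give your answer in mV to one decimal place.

52.4 mV

E = (61.4/z) · log₁₀([Na⁺]_out/[Na⁺]_in) with z = +1.
= (61.4/1) · log₁₀(100/14.0) = 61.40 · log₁₀(7.143)
= 61.40 · (0.8539) = 52.43 mV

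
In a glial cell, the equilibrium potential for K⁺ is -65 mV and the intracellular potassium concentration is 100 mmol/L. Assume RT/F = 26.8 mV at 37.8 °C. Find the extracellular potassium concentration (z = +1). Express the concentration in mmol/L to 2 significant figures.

Nernst: E = (26.8/1) · ln([out]/[in]), so ln([out]/[in]) = -65.0 × 1 / 26.8 = -2.4254.
[out]/[in] = e^(-2.4254) = 0.08845.
[out] = 0.08845 × 100 = 8.845 mmol/L.

8.8 mmol/L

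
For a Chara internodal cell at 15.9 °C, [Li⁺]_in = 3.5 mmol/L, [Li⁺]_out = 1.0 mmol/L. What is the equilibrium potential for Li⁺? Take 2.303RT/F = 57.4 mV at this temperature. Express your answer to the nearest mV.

-31 mV

E = (57.4/z) · log₁₀([Li⁺]_out/[Li⁺]_in) with z = +1.
= (57.4/1) · log₁₀(1.0/3.5) = 57.40 · log₁₀(0.2857)
= 57.40 · (-0.5441) = -31.23 mV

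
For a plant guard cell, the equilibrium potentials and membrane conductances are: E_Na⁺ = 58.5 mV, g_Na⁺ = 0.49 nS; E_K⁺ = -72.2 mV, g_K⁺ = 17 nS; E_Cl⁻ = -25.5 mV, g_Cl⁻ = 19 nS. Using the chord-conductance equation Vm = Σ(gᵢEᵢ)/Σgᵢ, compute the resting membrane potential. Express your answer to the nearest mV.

Σ gᵢEᵢ = 0.49·(58.5) + 17·(-72.2) + 19·(-25.5) = -1683.24
Σ gᵢ = 0.49 + 17 + 19 = 36.49
Vm = -1683.24 / 36.49 = -46.13 mV

-46 mV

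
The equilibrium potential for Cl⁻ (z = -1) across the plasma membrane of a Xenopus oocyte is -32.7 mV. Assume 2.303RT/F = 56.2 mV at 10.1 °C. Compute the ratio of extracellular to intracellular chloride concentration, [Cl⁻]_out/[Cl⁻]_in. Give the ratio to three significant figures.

3.82

log₁₀([out]/[in]) = E·z/(56.2) = -32.7 × -1 / 56.2 = 0.5819
[out]/[in] = 10^(0.5819) = 3.818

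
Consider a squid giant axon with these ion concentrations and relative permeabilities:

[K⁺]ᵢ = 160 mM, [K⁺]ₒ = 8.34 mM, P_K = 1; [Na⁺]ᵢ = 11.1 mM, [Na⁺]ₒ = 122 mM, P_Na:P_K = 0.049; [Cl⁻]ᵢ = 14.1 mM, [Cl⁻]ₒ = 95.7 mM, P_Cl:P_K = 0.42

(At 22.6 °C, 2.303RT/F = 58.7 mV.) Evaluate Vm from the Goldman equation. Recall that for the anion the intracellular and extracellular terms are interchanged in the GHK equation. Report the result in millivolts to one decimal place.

-58.5 mV

Vm = 58.7 · log₁₀[(Σ P·[cation]ₒ + Σ P·[anion]ᵢ) / (Σ P·[cation]ᵢ + Σ P·[anion]ₒ)]
Numerator = 1×8.34 + 0.049×122 + 0.42×14.1 = 20.24
Denominator = 1×160 + 0.049×11.1 + 0.42×95.7 = 200.7
Vm = 58.7 · log₁₀(0.10083) = 58.7 × (-0.9964) = -58.49 mV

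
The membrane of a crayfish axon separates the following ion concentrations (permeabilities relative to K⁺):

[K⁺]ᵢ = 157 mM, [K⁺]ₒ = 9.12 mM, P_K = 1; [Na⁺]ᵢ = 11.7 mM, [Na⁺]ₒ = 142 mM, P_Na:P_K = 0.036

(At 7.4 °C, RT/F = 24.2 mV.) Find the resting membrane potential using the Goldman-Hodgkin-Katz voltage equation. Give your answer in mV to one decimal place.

-58.2 mV

Vm = 24.2 · ln[(Σ P·[cation]ₒ + Σ P·[anion]ᵢ) / (Σ P·[cation]ᵢ + Σ P·[anion]ₒ)]
Numerator = 1×9.12 + 0.036×142 = 14.23
Denominator = 1×157 + 0.036×11.7 = 157.4
Vm = 24.2 · ln(0.090407) = 24.2 × (-2.4034) = -58.16 mV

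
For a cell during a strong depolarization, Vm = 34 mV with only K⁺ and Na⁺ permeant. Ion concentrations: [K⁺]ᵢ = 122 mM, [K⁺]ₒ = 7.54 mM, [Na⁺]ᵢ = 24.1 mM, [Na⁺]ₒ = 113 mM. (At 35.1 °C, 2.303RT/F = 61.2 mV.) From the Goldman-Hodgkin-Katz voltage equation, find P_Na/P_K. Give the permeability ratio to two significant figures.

16

Let α = P_Na/P_K. GHK: Vm = 61.2·log₁₀[(Kₒ + α·Naₒ)/(Kᵢ + α·Naᵢ)].
10^(Vm/61.2) = 10^(34.0/61.2) = 3.5938
So 3.5938·(Kᵢ + α·Naᵢ) = Kₒ + α·Naₒ → α = (3.5938·122.0 − 7.54) / (113.0 − 3.5938·24.1)
α = (438.4 − 7.54) / (113.0 − 86.61) = 430.9/26.39 = 16.33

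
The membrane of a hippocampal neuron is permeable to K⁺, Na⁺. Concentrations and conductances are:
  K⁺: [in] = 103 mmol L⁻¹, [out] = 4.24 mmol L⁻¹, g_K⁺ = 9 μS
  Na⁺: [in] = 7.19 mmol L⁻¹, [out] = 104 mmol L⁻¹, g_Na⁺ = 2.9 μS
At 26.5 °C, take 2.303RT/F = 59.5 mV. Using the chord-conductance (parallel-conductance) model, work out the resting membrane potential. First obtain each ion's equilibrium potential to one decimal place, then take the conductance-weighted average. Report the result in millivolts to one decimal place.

-45.5 mV

E_K⁺ = (59.5/1)·log₁₀(4.24/103) = -82.4 mV
E_Na⁺ = (59.5/1)·log₁₀(104/7.19) = 69.0 mV
Vm = (Σ gᵢEᵢ)/(Σ gᵢ) = (9·-82.4 + 2.9·69.0) / (9 + 2.9)
= -541.50 / 11.9 = -45.50 mV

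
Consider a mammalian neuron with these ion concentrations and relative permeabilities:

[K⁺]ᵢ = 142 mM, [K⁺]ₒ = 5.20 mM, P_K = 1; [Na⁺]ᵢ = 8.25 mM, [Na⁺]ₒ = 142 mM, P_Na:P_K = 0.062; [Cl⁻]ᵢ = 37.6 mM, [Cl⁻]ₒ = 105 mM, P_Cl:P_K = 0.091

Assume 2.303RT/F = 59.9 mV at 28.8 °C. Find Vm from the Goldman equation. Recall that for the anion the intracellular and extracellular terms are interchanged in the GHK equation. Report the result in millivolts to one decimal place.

Vm = 59.9 · log₁₀[(Σ P·[cation]ₒ + Σ P·[anion]ᵢ) / (Σ P·[cation]ᵢ + Σ P·[anion]ₒ)]
Numerator = 1×5.20 + 0.062×142 + 0.091×37.6 = 17.43
Denominator = 1×142 + 0.062×8.25 + 0.091×105 = 152.1
Vm = 59.9 · log₁₀(0.11459) = 59.9 × (-0.9408) = -56.36 mV

-56.4 mV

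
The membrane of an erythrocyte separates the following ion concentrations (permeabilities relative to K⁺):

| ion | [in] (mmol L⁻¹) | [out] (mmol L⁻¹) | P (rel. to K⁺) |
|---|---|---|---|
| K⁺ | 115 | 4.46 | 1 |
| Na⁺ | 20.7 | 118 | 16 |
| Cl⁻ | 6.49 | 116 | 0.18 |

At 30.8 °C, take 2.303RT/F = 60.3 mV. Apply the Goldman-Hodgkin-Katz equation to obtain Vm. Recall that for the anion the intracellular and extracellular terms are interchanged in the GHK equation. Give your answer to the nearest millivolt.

Vm = 60.3 · log₁₀[(Σ P·[cation]ₒ + Σ P·[anion]ᵢ) / (Σ P·[cation]ᵢ + Σ P·[anion]ₒ)]
Numerator = 1×4.46 + 16×118 + 0.18×6.49 = 1894
Denominator = 1×115 + 16×20.7 + 0.18×116 = 467.1
Vm = 60.3 · log₁₀(4.0542) = 60.3 × (0.6079) = 36.66 mV

37 mV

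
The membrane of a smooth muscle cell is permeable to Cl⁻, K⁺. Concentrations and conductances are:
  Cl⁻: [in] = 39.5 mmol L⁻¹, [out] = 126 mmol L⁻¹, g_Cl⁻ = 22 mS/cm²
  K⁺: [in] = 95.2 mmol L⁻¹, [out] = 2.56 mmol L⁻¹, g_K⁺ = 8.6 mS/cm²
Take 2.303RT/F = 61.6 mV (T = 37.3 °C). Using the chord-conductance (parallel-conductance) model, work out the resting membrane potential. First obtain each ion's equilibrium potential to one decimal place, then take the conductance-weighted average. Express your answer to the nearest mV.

-49 mV

E_Cl⁻ = (61.6/-1)·log₁₀(126/39.5) = -31.0 mV
E_K⁺ = (61.6/1)·log₁₀(2.56/95.2) = -96.7 mV
Vm = (Σ gᵢEᵢ)/(Σ gᵢ) = (22·-31.0 + 8.6·-96.7) / (22 + 8.6)
= -1513.62 / 30.6 = -49.46 mV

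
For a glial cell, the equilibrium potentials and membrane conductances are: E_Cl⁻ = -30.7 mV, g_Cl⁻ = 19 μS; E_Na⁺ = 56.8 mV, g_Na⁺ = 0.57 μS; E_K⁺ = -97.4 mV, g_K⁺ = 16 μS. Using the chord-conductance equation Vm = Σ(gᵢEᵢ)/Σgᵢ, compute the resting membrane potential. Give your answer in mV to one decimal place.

Σ gᵢEᵢ = 19·(-30.7) + 0.57·(56.8) + 16·(-97.4) = -2109.32
Σ gᵢ = 19 + 0.57 + 16 = 35.57
Vm = -2109.32 / 35.57 = -59.30 mV

-59.3 mV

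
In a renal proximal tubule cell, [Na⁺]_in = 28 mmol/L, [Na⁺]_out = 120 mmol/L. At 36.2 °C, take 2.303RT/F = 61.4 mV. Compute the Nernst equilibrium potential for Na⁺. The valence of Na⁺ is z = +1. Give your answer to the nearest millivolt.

E = (61.4/z) · log₁₀([Na⁺]_out/[Na⁺]_in) with z = +1.
= (61.4/1) · log₁₀(120/28) = 61.40 · log₁₀(4.286)
= 61.40 · (0.6320) = 38.81 mV

39 mV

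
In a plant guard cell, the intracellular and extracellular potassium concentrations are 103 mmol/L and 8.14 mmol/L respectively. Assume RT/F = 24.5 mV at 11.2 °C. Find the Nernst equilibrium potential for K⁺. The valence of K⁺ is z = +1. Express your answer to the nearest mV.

-62 mV

E = (24.5/z) · ln([K⁺]_out/[K⁺]_in) with z = +1.
= (24.5/1) · ln(8.14/103) = 24.50 · ln(0.07903)
= 24.50 · (-2.5379) = -62.18 mV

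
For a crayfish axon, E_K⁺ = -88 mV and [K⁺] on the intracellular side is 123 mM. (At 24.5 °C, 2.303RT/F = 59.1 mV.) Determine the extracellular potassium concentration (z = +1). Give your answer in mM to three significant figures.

3.99 mM

Nernst: E = (59.1/1) · log₁₀([out]/[in]), so log₁₀([out]/[in]) = -88.0 × 1 / 59.1 = -1.4890.
[out]/[in] = 10^(-1.4890) = 0.03243.
[out] = 0.03243 × 123 = 3.989 mM.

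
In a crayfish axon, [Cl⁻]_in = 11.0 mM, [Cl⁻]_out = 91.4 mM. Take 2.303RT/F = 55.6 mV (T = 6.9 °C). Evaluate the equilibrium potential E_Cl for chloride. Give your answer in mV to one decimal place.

-51.1 mV

E = (55.6/z) · log₁₀([Cl⁻]_out/[Cl⁻]_in) with z = -1.
For an anion, dividing by z = -1 reverses the sign.
= (55.6/-1) · log₁₀(91.4/11.0) = -55.60 · log₁₀(8.309)
= -55.60 · (0.9196) = -51.13 mV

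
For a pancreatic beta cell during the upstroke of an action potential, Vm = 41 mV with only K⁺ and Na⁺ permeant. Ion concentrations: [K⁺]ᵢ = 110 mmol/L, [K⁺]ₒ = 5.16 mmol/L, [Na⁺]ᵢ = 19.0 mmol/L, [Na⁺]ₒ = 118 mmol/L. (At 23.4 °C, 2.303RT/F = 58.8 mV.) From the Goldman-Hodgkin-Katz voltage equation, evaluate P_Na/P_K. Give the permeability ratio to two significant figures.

23

Let α = P_Na/P_K. GHK: Vm = 58.8·log₁₀[(Kₒ + α·Naₒ)/(Kᵢ + α·Naᵢ)].
10^(Vm/58.8) = 10^(41.0/58.8) = 4.9806
So 4.9806·(Kᵢ + α·Naᵢ) = Kₒ + α·Naₒ → α = (4.9806·110.0 − 5.16) / (118.0 − 4.9806·19.0)
α = (547.9 − 5.16) / (118.0 − 94.63) = 542.7/23.37 = 23.22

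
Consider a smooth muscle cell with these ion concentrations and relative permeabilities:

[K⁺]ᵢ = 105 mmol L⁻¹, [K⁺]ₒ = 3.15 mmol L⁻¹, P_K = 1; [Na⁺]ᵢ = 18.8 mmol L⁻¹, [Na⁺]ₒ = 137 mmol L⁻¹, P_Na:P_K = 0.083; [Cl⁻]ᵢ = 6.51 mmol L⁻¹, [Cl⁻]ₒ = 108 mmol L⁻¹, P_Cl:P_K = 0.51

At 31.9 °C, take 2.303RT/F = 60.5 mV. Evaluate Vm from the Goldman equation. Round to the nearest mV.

-58 mV

Vm = 60.5 · log₁₀[(Σ P·[cation]ₒ + Σ P·[anion]ᵢ) / (Σ P·[cation]ᵢ + Σ P·[anion]ₒ)]
Numerator = 1×3.15 + 0.083×137 + 0.51×6.51 = 17.84
Denominator = 1×105 + 0.083×18.8 + 0.51×108 = 161.6
Vm = 60.5 · log₁₀(0.11038) = 60.5 × (-0.9571) = -57.91 mV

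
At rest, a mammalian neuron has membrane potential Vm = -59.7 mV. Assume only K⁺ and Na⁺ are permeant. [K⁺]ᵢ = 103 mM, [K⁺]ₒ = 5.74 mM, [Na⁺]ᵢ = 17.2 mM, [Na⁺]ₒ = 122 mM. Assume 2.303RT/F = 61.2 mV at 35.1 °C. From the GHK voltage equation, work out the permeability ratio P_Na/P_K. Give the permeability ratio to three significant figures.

Let α = P_Na/P_K. GHK: Vm = 61.2·log₁₀[(Kₒ + α·Naₒ)/(Kᵢ + α·Naᵢ)].
10^(Vm/61.2) = 10^(-59.7/61.2) = 0.10581
So 0.10581·(Kᵢ + α·Naᵢ) = Kₒ + α·Naₒ → α = (0.10581·103.0 − 5.74) / (122.0 − 0.10581·17.2)
α = (10.9 − 5.74) / (122.0 − 1.82) = 5.158/120.2 = 0.04292

0.0429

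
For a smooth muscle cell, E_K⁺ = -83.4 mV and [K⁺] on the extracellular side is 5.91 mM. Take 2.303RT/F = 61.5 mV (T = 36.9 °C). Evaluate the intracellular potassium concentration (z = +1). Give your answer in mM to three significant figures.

134 mM

Nernst: E = (61.5/1) · log₁₀([out]/[in]), so log₁₀([out]/[in]) = -83.4 × 1 / 61.5 = -1.3561.
[out]/[in] = 10^(-1.3561) = 0.04405.
[in] = 5.91 / 0.04405 = 134.2 mM.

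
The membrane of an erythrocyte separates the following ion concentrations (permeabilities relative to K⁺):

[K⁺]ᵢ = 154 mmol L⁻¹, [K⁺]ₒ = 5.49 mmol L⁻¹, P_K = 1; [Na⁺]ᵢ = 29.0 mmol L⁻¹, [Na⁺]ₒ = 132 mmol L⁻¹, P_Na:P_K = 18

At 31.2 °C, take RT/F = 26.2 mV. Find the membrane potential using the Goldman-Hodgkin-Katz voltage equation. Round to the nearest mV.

33 mV

Vm = 26.2 · ln[(Σ P·[cation]ₒ + Σ P·[anion]ᵢ) / (Σ P·[cation]ᵢ + Σ P·[anion]ₒ)]
Numerator = 1×5.49 + 18×132 = 2381
Denominator = 1×154 + 18×29.0 = 676
Vm = 26.2 · ln(3.5229) = 26.2 × (1.2593) = 32.99 mV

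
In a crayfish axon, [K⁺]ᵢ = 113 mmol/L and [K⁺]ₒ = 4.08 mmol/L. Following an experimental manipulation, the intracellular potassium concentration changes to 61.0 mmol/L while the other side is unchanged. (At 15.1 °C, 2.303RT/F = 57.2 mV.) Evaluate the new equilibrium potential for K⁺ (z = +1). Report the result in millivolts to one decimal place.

After the shift: [K⁺]_out = 4.08, [K⁺]_in = 61.0 mmol/L.
E_new = (57.2/1)·log₁₀(4.08/61.0) = 57.20 · (-1.1747) = -67.19 mV

-67.2 mV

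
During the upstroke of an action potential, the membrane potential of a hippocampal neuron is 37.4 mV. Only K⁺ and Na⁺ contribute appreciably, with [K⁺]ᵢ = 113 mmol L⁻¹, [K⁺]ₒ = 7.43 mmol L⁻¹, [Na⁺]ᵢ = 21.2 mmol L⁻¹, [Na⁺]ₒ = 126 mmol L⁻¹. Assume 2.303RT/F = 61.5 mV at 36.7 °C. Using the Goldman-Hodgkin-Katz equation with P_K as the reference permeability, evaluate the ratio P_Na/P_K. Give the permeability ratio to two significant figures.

Let α = P_Na/P_K. GHK: Vm = 61.5·log₁₀[(Kₒ + α·Naₒ)/(Kᵢ + α·Naᵢ)].
10^(Vm/61.5) = 10^(37.4/61.5) = 4.0563
So 4.0563·(Kᵢ + α·Naᵢ) = Kₒ + α·Naₒ → α = (4.0563·113.0 − 7.43) / (126.0 − 4.0563·21.2)
α = (458.4 − 7.43) / (126.0 − 85.99) = 450.9/40.01 = 11.27

11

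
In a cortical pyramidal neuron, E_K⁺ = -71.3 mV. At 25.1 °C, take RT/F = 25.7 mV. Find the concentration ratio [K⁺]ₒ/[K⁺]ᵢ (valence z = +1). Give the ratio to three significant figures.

ln([out]/[in]) = E·z/(25.7) = -71.3 × 1 / 25.7 = -2.7743
[out]/[in] = e^(-2.7743) = 0.06239

0.0624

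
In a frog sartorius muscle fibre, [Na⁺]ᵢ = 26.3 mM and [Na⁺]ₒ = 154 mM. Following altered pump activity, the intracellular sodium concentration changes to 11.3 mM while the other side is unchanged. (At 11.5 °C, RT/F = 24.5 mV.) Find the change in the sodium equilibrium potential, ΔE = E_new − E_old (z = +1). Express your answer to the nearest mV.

21 mV

E_old = (24.5/1)·ln(154/26.3) = 43.30 mV
E_new = (24.5/1)·ln(154/11.3) = 64.00 mV
ΔE = 64.00 − (43.30) = 20.70 mV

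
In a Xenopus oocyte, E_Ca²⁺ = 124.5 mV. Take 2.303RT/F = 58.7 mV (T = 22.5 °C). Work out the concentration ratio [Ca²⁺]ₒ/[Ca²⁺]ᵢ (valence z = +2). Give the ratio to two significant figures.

17000

log₁₀([out]/[in]) = E·z/(58.7) = 124.5 × 2 / 58.7 = 4.2419
[out]/[in] = 10^(4.2419) = 1.745e+04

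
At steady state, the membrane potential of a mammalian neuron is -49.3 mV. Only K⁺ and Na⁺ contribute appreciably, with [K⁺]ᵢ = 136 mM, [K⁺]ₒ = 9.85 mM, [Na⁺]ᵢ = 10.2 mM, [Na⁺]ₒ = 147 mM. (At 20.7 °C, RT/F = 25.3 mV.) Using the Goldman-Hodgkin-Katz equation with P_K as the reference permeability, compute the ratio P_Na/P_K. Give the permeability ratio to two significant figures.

0.065

Let α = P_Na/P_K. GHK: Vm = 25.3·ln[(Kₒ + α·Naₒ)/(Kᵢ + α·Naᵢ)].
e^(Vm/25.3) = e^(-49.3/25.3) = 0.14247
So 0.14247·(Kᵢ + α·Naᵢ) = Kₒ + α·Naₒ → α = (0.14247·136.0 − 9.85) / (147.0 − 0.14247·10.2)
α = (19.38 − 9.85) / (147.0 − 1.453) = 9.526/145.5 = 0.06545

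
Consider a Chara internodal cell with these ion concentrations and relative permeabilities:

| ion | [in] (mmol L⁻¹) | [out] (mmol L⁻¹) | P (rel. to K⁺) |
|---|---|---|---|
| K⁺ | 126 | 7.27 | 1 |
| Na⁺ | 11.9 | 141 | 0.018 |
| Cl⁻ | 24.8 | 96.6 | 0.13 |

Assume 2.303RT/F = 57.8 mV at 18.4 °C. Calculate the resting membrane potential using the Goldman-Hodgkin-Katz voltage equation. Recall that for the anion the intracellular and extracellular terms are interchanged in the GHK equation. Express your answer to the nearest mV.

-59 mV

Vm = 57.8 · log₁₀[(Σ P·[cation]ₒ + Σ P·[anion]ᵢ) / (Σ P·[cation]ᵢ + Σ P·[anion]ₒ)]
Numerator = 1×7.27 + 0.018×141 + 0.13×24.8 = 13.03
Denominator = 1×126 + 0.018×11.9 + 0.13×96.6 = 138.8
Vm = 57.8 · log₁₀(0.093909) = 57.8 × (-1.0273) = -59.38 mV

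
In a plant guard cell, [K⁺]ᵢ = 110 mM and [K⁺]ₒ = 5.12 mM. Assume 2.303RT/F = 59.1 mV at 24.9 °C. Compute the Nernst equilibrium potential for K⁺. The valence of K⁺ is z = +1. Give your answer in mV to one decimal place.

-78.7 mV

E = (59.1/z) · log₁₀([K⁺]_out/[K⁺]_in) with z = +1.
= (59.1/1) · log₁₀(5.12/110) = 59.10 · log₁₀(0.04655)
= 59.10 · (-1.3321) = -78.73 mV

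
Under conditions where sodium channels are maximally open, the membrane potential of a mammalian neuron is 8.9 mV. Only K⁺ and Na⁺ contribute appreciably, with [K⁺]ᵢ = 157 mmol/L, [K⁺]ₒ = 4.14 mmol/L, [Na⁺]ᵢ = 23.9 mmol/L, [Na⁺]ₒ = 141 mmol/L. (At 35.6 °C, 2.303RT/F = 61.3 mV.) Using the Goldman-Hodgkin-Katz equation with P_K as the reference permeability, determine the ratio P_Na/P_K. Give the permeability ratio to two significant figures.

2.0

Let α = P_Na/P_K. GHK: Vm = 61.3·log₁₀[(Kₒ + α·Naₒ)/(Kᵢ + α·Naᵢ)].
10^(Vm/61.3) = 10^(8.9/61.3) = 1.397
So 1.397·(Kᵢ + α·Naᵢ) = Kₒ + α·Naₒ → α = (1.397·157.0 − 4.14) / (141.0 − 1.397·23.9)
α = (219.3 − 4.14) / (141.0 − 33.39) = 215.2/107.6 = 2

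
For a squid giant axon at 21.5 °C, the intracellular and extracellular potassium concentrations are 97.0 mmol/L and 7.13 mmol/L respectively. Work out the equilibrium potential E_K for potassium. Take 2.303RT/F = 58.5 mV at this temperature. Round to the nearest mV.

E = (58.5/z) · log₁₀([K⁺]_out/[K⁺]_in) with z = +1.
= (58.5/1) · log₁₀(7.13/97.0) = 58.50 · log₁₀(0.07351)
= 58.50 · (-1.1337) = -66.32 mV

-66 mV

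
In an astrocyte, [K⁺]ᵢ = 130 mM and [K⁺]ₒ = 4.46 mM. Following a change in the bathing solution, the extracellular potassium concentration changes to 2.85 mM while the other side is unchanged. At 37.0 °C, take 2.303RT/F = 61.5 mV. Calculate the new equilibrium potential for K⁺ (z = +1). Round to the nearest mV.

-102 mV

After the shift: [K⁺]_out = 2.85, [K⁺]_in = 130 mM.
E_new = (61.5/1)·log₁₀(2.85/130) = 61.50 · (-1.6591) = -102.03 mV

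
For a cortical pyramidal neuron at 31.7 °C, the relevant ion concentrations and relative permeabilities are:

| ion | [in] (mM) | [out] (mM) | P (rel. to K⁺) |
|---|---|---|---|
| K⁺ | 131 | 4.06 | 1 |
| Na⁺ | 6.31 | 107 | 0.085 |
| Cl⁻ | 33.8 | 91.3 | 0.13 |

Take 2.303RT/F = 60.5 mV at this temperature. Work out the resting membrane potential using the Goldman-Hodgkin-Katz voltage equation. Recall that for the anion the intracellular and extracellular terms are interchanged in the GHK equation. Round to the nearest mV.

-55 mV

Vm = 60.5 · log₁₀[(Σ P·[cation]ₒ + Σ P·[anion]ᵢ) / (Σ P·[cation]ᵢ + Σ P·[anion]ₒ)]
Numerator = 1×4.06 + 0.085×107 + 0.13×33.8 = 17.55
Denominator = 1×131 + 0.085×6.31 + 0.13×91.3 = 143.4
Vm = 60.5 · log₁₀(0.12237) = 60.5 × (-0.9123) = -55.19 mV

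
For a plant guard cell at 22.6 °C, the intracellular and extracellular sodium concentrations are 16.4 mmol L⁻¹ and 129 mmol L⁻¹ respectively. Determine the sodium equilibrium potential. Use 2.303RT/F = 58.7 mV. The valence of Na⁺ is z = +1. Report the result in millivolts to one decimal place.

52.6 mV

E = (58.7/z) · log₁₀([Na⁺]_out/[Na⁺]_in) with z = +1.
= (58.7/1) · log₁₀(129/16.4) = 58.70 · log₁₀(7.866)
= 58.70 · (0.8957) = 52.58 mV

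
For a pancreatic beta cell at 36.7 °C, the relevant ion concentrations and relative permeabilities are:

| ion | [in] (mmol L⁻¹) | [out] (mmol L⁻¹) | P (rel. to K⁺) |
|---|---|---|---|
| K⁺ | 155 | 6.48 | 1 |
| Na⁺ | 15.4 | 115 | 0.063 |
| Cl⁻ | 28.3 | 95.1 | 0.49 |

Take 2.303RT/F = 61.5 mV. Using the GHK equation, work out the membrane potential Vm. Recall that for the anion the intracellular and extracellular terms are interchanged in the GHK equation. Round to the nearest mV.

Vm = 61.5 · log₁₀[(Σ P·[cation]ₒ + Σ P·[anion]ᵢ) / (Σ P·[cation]ᵢ + Σ P·[anion]ₒ)]
Numerator = 1×6.48 + 0.063×115 + 0.49×28.3 = 27.59
Denominator = 1×155 + 0.063×15.4 + 0.49×95.1 = 202.6
Vm = 61.5 · log₁₀(0.13621) = 61.5 × (-0.8658) = -53.25 mV

-53 mV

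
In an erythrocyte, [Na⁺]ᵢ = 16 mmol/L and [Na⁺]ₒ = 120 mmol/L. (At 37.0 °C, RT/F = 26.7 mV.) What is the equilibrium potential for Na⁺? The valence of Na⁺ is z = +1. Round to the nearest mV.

54 mV

E = (26.7/z) · ln([Na⁺]_out/[Na⁺]_in) with z = +1.
= (26.7/1) · ln(120/16) = 26.70 · ln(7.5)
= 26.70 · (2.0149) = 53.80 mV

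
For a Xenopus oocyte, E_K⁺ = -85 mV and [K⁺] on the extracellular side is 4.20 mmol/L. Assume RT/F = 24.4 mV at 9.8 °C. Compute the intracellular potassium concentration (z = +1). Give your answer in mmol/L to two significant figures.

Nernst: E = (24.4/1) · ln([out]/[in]), so ln([out]/[in]) = -85.0 × 1 / 24.4 = -3.4836.
[out]/[in] = e^(-3.4836) = 0.0307.
[in] = 4.20 / 0.0307 = 136.8 mmol/L.

140 mmol/L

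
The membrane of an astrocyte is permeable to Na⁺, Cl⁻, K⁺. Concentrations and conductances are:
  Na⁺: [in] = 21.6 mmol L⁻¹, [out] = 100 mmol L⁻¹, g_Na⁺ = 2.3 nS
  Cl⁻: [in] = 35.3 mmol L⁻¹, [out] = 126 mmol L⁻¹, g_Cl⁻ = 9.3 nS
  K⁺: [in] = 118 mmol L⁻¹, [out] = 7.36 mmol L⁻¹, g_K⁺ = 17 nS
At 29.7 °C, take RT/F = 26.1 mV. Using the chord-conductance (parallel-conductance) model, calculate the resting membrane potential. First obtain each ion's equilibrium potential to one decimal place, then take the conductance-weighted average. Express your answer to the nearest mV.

-51 mV

E_Na⁺ = (26.1/1)·ln(100/21.6) = 40.0 mV
E_Cl⁻ = (26.1/-1)·ln(126/35.3) = -33.2 mV
E_K⁺ = (26.1/1)·ln(7.36/118) = -72.4 mV
Vm = (Σ gᵢEᵢ)/(Σ gᵢ) = (2.3·40.0 + 9.3·-33.2 + 17·-72.4) / (2.3 + 9.3 + 17)
= -1447.56 / 28.6 = -50.61 mV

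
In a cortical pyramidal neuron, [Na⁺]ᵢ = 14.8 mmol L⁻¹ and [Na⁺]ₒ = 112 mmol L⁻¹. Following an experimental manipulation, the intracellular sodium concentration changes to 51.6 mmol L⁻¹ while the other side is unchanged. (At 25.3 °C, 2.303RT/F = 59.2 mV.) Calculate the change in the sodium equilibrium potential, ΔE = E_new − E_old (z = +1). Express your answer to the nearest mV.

E_old = (59.2/1)·log₁₀(112/14.8) = 52.03 mV
E_new = (59.2/1)·log₁₀(112/51.6) = 19.92 mV
ΔE = 19.92 − (52.03) = -32.11 mV

-32 mV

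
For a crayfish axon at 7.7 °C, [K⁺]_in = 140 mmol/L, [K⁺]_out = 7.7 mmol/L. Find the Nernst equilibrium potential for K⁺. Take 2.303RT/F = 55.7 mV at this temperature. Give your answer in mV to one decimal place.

E = (55.7/z) · log₁₀([K⁺]_out/[K⁺]_in) with z = +1.
= (55.7/1) · log₁₀(7.7/140) = 55.70 · log₁₀(0.055)
= 55.70 · (-1.2596) = -70.16 mV

-70.2 mV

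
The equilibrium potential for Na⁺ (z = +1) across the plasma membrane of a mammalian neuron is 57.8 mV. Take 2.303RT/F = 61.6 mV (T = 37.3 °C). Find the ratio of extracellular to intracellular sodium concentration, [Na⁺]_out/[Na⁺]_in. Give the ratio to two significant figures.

log₁₀([out]/[in]) = E·z/(61.6) = 57.8 × 1 / 61.6 = 0.9383
[out]/[in] = 10^(0.9383) = 8.676

8.7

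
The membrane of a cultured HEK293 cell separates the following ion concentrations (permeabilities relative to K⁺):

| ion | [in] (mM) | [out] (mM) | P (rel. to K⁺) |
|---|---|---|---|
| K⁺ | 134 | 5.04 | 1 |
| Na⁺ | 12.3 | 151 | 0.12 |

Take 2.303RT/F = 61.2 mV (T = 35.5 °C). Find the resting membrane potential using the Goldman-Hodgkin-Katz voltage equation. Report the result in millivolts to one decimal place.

-46.9 mV

Vm = 61.2 · log₁₀[(Σ P·[cation]ₒ + Σ P·[anion]ᵢ) / (Σ P·[cation]ᵢ + Σ P·[anion]ₒ)]
Numerator = 1×5.04 + 0.12×151 = 23.16
Denominator = 1×134 + 0.12×12.3 = 135.5
Vm = 61.2 · log₁₀(0.17095) = 61.2 × (-0.7671) = -46.95 mV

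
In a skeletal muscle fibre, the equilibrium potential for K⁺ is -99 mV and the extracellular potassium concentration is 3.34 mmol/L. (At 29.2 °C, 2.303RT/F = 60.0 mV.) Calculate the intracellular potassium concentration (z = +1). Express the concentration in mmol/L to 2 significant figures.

Nernst: E = (60.0/1) · log₁₀([out]/[in]), so log₁₀([out]/[in]) = -99.0 × 1 / 60.0 = -1.6500.
[out]/[in] = 10^(-1.6500) = 0.02239.
[in] = 3.34 / 0.02239 = 149.2 mmol/L.

150 mmol/L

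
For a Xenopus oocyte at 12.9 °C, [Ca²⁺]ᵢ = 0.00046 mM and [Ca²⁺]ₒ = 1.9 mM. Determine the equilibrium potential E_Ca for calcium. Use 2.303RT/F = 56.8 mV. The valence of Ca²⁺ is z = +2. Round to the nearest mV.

103 mV

E = (56.8/z) · log₁₀([Ca²⁺]_out/[Ca²⁺]_in) with z = +2.
= (56.8/2) · log₁₀(1.9/0.00046) = 28.40 · log₁₀(4130)
= 28.40 · (3.6160) = 102.69 mV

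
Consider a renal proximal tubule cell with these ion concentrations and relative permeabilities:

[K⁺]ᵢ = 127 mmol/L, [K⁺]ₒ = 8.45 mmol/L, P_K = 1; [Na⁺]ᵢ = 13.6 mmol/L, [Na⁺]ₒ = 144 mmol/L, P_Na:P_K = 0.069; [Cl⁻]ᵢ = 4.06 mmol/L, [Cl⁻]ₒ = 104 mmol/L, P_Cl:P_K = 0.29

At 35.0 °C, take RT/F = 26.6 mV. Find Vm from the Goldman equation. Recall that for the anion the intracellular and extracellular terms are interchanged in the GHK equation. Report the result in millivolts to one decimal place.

-55.6 mV

Vm = 26.6 · ln[(Σ P·[cation]ₒ + Σ P·[anion]ᵢ) / (Σ P·[cation]ᵢ + Σ P·[anion]ₒ)]
Numerator = 1×8.45 + 0.069×144 + 0.29×4.06 = 19.56
Denominator = 1×127 + 0.069×13.6 + 0.29×104 = 158.1
Vm = 26.6 · ln(0.12374) = 26.6 × (-2.0896) = -55.58 mV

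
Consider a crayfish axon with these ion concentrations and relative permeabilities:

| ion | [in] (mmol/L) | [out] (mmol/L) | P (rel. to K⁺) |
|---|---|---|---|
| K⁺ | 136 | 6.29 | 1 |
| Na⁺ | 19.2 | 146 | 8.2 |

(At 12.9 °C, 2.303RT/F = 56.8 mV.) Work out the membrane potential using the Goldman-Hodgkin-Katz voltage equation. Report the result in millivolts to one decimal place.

34.8 mV

Vm = 56.8 · log₁₀[(Σ P·[cation]ₒ + Σ P·[anion]ᵢ) / (Σ P·[cation]ᵢ + Σ P·[anion]ₒ)]
Numerator = 1×6.29 + 8.2×146 = 1203
Denominator = 1×136 + 8.2×19.2 = 293.4
Vm = 56.8 · log₁₀(4.1013) = 56.8 × (0.6129) = 34.81 mV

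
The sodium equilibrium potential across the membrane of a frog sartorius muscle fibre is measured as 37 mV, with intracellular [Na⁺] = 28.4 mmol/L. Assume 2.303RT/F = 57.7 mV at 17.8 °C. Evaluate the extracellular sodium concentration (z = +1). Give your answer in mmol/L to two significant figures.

120 mmol/L

Nernst: E = (57.7/1) · log₁₀([out]/[in]), so log₁₀([out]/[in]) = 37.0 × 1 / 57.7 = 0.6412.
[out]/[in] = 10^(0.6412) = 4.378.
[out] = 4.378 × 28.4 = 124.3 mmol/L.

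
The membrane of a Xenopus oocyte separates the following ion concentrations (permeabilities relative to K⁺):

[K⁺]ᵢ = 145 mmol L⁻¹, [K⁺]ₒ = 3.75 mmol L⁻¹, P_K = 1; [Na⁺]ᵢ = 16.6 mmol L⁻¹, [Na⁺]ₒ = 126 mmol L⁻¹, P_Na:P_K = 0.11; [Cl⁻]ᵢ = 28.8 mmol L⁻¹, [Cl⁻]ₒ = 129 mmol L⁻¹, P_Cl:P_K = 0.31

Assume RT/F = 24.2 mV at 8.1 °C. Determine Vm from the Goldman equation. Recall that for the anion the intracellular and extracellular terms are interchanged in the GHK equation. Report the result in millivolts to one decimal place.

Vm = 24.2 · ln[(Σ P·[cation]ₒ + Σ P·[anion]ᵢ) / (Σ P·[cation]ᵢ + Σ P·[anion]ₒ)]
Numerator = 1×3.75 + 0.11×126 + 0.31×28.8 = 26.54
Denominator = 1×145 + 0.11×16.6 + 0.31×129 = 186.8
Vm = 24.2 · ln(0.14205) = 24.2 × (-1.9515) = -47.23 mV

-47.2 mV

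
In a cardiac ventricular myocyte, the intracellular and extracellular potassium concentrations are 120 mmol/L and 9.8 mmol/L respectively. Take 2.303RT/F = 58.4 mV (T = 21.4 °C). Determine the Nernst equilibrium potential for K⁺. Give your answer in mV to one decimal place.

-63.5 mV

E = (58.4/z) · log₁₀([K⁺]_out/[K⁺]_in) with z = +1.
= (58.4/1) · log₁₀(9.8/120) = 58.40 · log₁₀(0.08167)
= 58.40 · (-1.0880) = -63.54 mV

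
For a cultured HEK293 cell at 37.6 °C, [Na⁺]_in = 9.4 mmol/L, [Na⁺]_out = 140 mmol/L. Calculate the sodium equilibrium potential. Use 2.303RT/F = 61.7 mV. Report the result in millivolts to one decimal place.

E = (61.7/z) · log₁₀([Na⁺]_out/[Na⁺]_in) with z = +1.
= (61.7/1) · log₁₀(140/9.4) = 61.70 · log₁₀(14.89)
= 61.70 · (1.1730) = 72.37 mV

72.4 mV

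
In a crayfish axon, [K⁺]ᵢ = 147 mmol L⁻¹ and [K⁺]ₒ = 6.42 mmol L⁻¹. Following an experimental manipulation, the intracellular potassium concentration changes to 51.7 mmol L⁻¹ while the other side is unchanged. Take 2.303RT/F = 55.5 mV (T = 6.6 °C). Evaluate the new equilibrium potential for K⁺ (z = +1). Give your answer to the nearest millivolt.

-50 mV

After the shift: [K⁺]_out = 6.42, [K⁺]_in = 51.7 mmol L⁻¹.
E_new = (55.5/1)·log₁₀(6.42/51.7) = 55.50 · (-0.9060) = -50.28 mV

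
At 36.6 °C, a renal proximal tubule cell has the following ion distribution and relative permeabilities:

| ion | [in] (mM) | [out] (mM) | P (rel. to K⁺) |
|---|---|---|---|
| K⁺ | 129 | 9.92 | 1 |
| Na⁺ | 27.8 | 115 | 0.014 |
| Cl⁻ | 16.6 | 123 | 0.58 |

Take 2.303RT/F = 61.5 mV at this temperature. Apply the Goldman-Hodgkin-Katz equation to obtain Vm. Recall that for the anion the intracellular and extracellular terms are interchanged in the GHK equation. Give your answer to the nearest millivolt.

-60 mV

Vm = 61.5 · log₁₀[(Σ P·[cation]ₒ + Σ P·[anion]ᵢ) / (Σ P·[cation]ᵢ + Σ P·[anion]ₒ)]
Numerator = 1×9.92 + 0.014×115 + 0.58×16.6 = 21.16
Denominator = 1×129 + 0.014×27.8 + 0.58×123 = 200.7
Vm = 61.5 · log₁₀(0.10541) = 61.5 × (-0.9771) = -60.09 mV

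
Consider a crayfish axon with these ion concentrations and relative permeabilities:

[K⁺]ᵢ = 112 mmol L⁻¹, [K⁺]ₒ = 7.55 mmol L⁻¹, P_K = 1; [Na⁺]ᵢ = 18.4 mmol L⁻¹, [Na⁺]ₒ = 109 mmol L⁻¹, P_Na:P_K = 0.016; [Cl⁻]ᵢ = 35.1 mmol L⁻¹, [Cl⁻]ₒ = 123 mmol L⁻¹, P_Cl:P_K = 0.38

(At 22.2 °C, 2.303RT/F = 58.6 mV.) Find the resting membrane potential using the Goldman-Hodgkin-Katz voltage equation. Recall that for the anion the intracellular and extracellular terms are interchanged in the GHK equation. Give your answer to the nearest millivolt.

Vm = 58.6 · log₁₀[(Σ P·[cation]ₒ + Σ P·[anion]ᵢ) / (Σ P·[cation]ᵢ + Σ P·[anion]ₒ)]
Numerator = 1×7.55 + 0.016×109 + 0.38×35.1 = 22.63
Denominator = 1×112 + 0.016×18.4 + 0.38×123 = 159
Vm = 58.6 · log₁₀(0.14231) = 58.6 × (-0.8468) = -49.62 mV

-50 mV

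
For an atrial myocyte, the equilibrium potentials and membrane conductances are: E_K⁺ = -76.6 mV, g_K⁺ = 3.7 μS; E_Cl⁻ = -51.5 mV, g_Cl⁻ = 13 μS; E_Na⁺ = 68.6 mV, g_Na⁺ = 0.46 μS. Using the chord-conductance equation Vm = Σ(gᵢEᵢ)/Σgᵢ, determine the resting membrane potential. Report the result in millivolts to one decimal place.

Σ gᵢEᵢ = 3.7·(-76.6) + 13·(-51.5) + 0.46·(68.6) = -921.36
Σ gᵢ = 3.7 + 13 + 0.46 = 17.16
Vm = -921.36 / 17.16 = -53.69 mV

-53.7 mV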